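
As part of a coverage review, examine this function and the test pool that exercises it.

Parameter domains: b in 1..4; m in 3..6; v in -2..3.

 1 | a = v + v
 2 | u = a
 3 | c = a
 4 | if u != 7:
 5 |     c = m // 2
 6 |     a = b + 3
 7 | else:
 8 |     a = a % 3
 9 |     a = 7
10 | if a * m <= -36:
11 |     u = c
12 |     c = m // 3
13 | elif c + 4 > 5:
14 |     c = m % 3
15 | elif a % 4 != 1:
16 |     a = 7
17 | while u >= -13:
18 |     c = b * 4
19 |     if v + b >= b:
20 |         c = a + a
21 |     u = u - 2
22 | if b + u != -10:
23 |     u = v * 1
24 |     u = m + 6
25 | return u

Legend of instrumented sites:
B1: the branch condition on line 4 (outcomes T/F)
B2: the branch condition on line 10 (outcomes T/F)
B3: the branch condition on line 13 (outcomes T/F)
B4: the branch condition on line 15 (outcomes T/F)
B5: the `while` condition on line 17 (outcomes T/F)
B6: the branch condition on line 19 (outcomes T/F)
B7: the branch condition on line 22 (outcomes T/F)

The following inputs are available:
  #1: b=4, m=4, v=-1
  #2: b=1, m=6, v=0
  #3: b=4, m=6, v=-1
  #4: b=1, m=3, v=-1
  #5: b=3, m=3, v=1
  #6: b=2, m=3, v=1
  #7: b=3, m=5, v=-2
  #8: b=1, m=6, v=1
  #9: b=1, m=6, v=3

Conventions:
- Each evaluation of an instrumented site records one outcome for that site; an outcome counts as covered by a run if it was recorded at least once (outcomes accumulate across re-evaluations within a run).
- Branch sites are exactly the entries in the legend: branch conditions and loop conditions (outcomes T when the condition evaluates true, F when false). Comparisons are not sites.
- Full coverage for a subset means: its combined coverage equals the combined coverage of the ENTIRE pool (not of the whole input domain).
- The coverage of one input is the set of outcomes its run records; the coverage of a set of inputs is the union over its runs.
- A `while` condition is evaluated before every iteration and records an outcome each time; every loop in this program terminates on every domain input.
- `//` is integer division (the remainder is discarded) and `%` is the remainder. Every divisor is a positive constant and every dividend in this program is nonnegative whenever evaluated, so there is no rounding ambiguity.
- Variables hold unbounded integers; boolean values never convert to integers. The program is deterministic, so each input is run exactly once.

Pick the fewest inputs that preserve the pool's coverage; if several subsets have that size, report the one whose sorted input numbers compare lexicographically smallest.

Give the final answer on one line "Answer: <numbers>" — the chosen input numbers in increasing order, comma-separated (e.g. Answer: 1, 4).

input #1, b=4, m=4, v=-1: events B1->T, B2->F, B3->T, B5->T, B6->F, B5->T, B6->F, B5->T, B6->F, B5->T, B6->F, B5->T, B6->F, B5->T, ...; outcomes B1=T, B2=F, B3=T, B5=T, B5=F, B6=F, B7=F
input #2, b=1, m=6, v=0: events B1->T, B2->F, B3->T, B5->T, B6->T, B5->T, B6->T, B5->T, B6->T, B5->T, B6->T, B5->T, B6->T, B5->T, ...; outcomes B1=T, B2=F, B3=T, B5=T, B5=F, B6=T, B7=T
input #3, b=4, m=6, v=-1: events B1->T, B2->F, B3->T, B5->T, B6->F, B5->T, B6->F, B5->T, B6->F, B5->T, B6->F, B5->T, B6->F, B5->T, ...; outcomes B1=T, B2=F, B3=T, B5=T, B5=F, B6=F, B7=F
input #4, b=1, m=3, v=-1: events B1->T, B2->F, B3->F, B4->T, B5->T, B6->F, B5->T, B6->F, B5->T, B6->F, B5->T, B6->F, B5->T, B6->F, ...; outcomes B1=T, B2=F, B3=F, B4=T, B5=T, B5=F, B6=F, B7=T
input #5, b=3, m=3, v=1: events B1->T, B2->F, B3->F, B4->T, B5->T, B6->T, B5->T, B6->T, B5->T, B6->T, B5->T, B6->T, B5->T, B6->T, ...; outcomes B1=T, B2=F, B3=F, B4=T, B5=T, B5=F, B6=T, B7=T
input #6, b=2, m=3, v=1: events B1->T, B2->F, B3->F, B4->F, B5->T, B6->T, B5->T, B6->T, B5->T, B6->T, B5->T, B6->T, B5->T, B6->T, ...; outcomes B1=T, B2=F, B3=F, B4=F, B5=T, B5=F, B6=T, B7=T
input #7, b=3, m=5, v=-2: events B1->T, B2->F, B3->T, B5->T, B6->F, B5->T, B6->F, B5->T, B6->F, B5->T, B6->F, B5->T, B6->F, B5->F, ...; outcomes B1=T, B2=F, B3=T, B5=T, B5=F, B6=F, B7=T
input #8, b=1, m=6, v=1: events B1->T, B2->F, B3->T, B5->T, B6->T, B5->T, B6->T, B5->T, B6->T, B5->T, B6->T, B5->T, B6->T, B5->T, ...; outcomes B1=T, B2=F, B3=T, B5=T, B5=F, B6=T, B7=T
input #9, b=1, m=6, v=3: events B1->T, B2->F, B3->T, B5->T, B6->T, B5->T, B6->T, B5->T, B6->T, B5->T, B6->T, B5->T, B6->T, B5->T, ...; outcomes B1=T, B2=F, B3=T, B5=T, B5=F, B6=T, B7=T
pool-wide coverage (12 outcomes): B1=T, B2=F, B3=T, B3=F, B4=T, B4=F, B5=T, B5=F, B6=T, B6=F, B7=T, B7=F
checked all size-1 subsets: none covers 12 outcomes (max 8/12)
checked all size-2 subsets: none covers 12 outcomes (max 11/12)
size 3: inputs {1, 4, 6} cover all 12 outcomes, and no lexicographically smaller subset of this size does

Answer: 1, 4, 6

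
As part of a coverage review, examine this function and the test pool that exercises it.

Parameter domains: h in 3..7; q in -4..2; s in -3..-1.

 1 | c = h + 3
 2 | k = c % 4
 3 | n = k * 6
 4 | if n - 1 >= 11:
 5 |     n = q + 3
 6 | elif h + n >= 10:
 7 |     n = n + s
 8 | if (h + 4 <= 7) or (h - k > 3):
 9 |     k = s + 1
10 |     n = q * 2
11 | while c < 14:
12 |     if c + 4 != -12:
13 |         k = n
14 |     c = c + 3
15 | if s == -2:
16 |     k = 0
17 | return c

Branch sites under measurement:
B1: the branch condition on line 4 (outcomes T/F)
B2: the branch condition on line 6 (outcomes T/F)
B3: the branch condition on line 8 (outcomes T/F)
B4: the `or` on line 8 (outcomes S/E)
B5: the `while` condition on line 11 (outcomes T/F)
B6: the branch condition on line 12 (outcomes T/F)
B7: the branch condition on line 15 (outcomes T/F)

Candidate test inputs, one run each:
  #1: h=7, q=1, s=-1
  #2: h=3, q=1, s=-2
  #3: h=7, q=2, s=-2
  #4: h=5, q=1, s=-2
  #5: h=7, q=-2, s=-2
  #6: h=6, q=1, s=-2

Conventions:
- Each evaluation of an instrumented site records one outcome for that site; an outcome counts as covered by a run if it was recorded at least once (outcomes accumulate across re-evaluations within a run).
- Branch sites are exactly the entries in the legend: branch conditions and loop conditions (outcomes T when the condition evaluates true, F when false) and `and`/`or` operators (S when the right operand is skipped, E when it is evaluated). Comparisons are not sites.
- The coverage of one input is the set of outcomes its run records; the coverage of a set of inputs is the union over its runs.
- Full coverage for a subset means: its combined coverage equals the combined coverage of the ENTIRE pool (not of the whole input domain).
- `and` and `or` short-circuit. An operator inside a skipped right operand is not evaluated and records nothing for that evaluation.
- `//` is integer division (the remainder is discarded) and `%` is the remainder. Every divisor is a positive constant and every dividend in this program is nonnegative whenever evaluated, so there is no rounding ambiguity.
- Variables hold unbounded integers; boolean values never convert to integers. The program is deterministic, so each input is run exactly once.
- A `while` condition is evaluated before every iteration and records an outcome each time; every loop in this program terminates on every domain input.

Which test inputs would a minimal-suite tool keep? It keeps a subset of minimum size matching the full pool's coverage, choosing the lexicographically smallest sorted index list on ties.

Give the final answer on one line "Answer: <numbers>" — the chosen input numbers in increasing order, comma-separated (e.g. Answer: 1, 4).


input #1, h=7, q=1, s=-1: outcomes B1=T, B3=T, B4=E, B5=T, B5=F, B6=T, B7=F
input #2, h=3, q=1, s=-2: outcomes B1=T, B3=T, B4=S, B5=T, B5=F, B6=T, B7=T
input #3, h=7, q=2, s=-2: outcomes B1=T, B3=T, B4=E, B5=T, B5=F, B6=T, B7=T
input #4, h=5, q=1, s=-2: outcomes B1=F, B2=F, B3=T, B4=E, B5=T, B5=F, B6=T, B7=T
input #5, h=7, q=-2, s=-2: outcomes B1=T, B3=T, B4=E, B5=T, B5=F, B6=T, B7=T
input #6, h=6, q=1, s=-2: outcomes B1=F, B2=T, B3=T, B4=E, B5=T, B5=F, B6=T, B7=T
pool-wide coverage (12 outcomes): B1=T, B1=F, B2=T, B2=F, B3=T, B4=S, B4=E, B5=T, B5=F, B6=T, B7=T, B7=F
no size-1 subset reaches all 12 outcomes (best union: 8/12)
no size-2 subset reaches all 12 outcomes (best union: 10/12)
no size-3 subset reaches all 12 outcomes (best union: 11/12)
the canonical winner is {1, 2, 4, 6}: size 4, full 12-outcome coverage, earliest index list among size-4 covers
Answer: 1, 2, 4, 6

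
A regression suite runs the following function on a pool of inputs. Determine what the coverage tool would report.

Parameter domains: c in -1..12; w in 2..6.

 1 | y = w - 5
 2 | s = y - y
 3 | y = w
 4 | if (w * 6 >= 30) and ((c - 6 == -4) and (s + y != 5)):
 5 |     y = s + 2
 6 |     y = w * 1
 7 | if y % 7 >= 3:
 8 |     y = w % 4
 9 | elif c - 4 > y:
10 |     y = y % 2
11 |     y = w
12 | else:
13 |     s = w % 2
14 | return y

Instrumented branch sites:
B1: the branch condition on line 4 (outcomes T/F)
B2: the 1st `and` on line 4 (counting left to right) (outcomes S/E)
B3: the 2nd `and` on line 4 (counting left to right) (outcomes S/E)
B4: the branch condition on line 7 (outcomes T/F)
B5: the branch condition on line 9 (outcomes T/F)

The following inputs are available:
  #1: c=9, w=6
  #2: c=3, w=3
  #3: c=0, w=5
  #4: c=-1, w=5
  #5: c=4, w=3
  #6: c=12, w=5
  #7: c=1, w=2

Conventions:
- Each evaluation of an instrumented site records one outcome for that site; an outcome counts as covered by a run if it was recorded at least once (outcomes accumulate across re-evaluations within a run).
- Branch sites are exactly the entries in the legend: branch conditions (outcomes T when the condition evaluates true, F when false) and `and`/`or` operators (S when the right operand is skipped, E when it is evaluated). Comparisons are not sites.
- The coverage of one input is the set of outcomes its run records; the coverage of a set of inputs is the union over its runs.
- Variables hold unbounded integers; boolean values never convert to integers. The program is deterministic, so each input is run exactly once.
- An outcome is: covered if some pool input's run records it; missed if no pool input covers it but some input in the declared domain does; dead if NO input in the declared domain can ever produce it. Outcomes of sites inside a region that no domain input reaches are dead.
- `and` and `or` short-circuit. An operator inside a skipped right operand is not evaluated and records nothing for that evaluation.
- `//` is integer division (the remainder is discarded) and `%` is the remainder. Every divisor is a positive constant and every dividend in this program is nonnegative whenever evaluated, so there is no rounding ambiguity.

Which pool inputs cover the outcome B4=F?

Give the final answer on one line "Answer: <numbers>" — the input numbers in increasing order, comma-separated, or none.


input #1 (c=9, w=6): does not record B4=F
input #2 (c=3, w=3): does not record B4=F
input #3 (c=0, w=5): does not record B4=F
input #4 (c=-1, w=5): does not record B4=F
input #5 (c=4, w=3): does not record B4=F
input #6 (c=12, w=5): does not record B4=F
input #7 (c=1, w=2): records B4=F
Answer: 7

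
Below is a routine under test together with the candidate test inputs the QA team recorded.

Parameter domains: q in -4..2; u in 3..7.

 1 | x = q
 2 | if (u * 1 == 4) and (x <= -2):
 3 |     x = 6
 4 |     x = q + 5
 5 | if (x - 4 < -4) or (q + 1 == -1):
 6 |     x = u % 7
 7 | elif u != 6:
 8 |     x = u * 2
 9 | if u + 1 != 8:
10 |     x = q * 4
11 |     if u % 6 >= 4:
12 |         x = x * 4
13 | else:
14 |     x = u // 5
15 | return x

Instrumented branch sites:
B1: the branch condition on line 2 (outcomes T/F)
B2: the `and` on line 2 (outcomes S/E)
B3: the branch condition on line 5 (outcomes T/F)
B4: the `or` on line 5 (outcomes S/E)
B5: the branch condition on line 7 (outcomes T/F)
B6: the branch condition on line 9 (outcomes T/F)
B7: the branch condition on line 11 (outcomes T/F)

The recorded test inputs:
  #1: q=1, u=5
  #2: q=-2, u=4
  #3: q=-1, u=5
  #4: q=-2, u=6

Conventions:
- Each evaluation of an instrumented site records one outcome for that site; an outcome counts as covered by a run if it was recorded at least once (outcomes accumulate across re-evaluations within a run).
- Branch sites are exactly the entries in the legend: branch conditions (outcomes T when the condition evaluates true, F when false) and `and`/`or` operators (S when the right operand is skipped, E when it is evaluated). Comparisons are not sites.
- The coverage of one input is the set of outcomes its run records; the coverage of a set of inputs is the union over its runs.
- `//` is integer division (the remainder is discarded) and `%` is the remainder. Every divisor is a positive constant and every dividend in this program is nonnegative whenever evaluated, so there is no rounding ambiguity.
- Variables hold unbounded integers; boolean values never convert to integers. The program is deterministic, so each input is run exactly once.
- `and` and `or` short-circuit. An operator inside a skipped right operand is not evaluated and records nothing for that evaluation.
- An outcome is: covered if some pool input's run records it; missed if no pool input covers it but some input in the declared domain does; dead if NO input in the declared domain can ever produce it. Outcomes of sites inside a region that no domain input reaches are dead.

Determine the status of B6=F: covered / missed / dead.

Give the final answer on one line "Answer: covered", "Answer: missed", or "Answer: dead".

no pool input records B6=F
but domain input (q=-4, u=7) does record it -> reachable, so missed

Answer: missed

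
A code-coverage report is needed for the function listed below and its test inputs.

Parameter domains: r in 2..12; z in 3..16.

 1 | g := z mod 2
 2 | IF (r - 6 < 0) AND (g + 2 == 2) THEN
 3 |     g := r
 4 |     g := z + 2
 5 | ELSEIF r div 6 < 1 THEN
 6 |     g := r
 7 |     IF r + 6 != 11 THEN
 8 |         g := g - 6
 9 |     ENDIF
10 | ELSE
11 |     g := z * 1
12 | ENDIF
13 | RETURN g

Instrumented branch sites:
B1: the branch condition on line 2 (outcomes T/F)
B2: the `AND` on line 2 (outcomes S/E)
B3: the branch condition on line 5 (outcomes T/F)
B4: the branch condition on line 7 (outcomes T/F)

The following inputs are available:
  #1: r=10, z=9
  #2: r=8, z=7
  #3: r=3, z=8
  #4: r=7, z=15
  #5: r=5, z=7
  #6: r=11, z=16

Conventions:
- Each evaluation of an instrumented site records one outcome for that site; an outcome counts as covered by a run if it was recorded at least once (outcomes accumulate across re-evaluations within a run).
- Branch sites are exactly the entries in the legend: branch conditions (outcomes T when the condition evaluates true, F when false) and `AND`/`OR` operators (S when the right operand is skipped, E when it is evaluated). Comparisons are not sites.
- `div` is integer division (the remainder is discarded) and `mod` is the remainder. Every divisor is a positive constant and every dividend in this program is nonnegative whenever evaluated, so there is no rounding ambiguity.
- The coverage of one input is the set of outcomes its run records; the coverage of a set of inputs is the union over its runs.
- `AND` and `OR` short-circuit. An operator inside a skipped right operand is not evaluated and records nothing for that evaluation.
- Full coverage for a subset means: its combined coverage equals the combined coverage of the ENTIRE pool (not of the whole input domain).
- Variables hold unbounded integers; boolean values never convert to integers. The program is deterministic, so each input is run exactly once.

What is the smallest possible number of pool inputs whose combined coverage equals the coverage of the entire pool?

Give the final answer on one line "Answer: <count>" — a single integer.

test 1 (r=10, z=9) fires B2->S, B1->F, B3->F; hits B1=F, B2=S, B3=F
test 2 (r=8, z=7) fires B2->S, B1->F, B3->F; hits B1=F, B2=S, B3=F
test 3 (r=3, z=8) fires B2->E, B1->T; hits B1=T, B2=E
test 4 (r=7, z=15) fires B2->S, B1->F, B3->F; hits B1=F, B2=S, B3=F
test 5 (r=5, z=7) fires B2->E, B1->F, B3->T, B4->F; hits B1=F, B2=E, B3=T, B4=F
test 6 (r=11, z=16) fires B2->S, B1->F, B3->F; hits B1=F, B2=S, B3=F
union over all inputs: B1=T, B1=F, B2=S, B2=E, B3=T, B3=F, B4=F (7 outcomes)
checked all size-1 subsets: none covers 7 outcomes (max 4/7)
checked all size-2 subsets: none covers 7 outcomes (max 6/7)
inputs {1, 3, 5} (size 3) cover everything; no size-3 subset with a lexicographically smaller index list covers all 7

Answer: 3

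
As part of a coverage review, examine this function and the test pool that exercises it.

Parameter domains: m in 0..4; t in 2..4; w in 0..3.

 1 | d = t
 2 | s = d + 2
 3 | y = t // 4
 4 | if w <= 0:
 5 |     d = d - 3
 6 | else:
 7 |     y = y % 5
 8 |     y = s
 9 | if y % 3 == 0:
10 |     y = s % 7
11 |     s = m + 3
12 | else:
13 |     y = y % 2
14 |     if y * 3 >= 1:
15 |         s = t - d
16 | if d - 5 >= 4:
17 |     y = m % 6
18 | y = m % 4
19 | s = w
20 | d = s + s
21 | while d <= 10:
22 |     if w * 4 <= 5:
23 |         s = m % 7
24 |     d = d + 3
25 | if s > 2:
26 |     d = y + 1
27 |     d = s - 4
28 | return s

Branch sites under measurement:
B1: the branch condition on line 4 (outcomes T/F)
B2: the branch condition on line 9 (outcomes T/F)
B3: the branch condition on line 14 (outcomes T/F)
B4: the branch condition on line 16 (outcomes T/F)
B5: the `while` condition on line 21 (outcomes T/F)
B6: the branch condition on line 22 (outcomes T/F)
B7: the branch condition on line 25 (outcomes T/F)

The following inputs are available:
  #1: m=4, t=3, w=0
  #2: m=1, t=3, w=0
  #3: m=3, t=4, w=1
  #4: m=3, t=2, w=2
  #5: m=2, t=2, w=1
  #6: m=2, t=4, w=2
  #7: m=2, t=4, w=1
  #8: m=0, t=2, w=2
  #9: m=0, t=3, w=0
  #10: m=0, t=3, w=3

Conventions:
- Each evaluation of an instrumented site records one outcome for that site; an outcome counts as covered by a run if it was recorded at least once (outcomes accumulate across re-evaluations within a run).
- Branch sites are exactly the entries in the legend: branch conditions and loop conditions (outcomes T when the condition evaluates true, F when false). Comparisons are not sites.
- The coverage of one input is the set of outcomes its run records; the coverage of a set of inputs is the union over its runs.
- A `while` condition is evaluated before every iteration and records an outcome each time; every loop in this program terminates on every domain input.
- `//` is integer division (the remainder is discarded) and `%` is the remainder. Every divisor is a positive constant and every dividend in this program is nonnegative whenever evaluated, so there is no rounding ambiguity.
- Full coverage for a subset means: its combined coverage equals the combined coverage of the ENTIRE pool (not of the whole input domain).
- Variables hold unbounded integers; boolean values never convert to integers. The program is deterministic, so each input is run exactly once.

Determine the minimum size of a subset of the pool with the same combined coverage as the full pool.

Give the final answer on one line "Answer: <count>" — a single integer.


input #1 (m=4, t=3, w=0): events B1->T, B2->T, B4->F, B5->T, B6->T, B5->T, B6->T, B5->T, B6->T, B5->T, B6->T, B5->F, B7->T; covers B1=T, B2=T, B4=F, B5=T, B5=F, B6=T, B7=T
input #2 (m=1, t=3, w=0): events B1->T, B2->T, B4->F, B5->T, B6->T, B5->T, B6->T, B5->T, B6->T, B5->T, B6->T, B5->F, B7->F; covers B1=T, B2=T, B4=F, B5=T, B5=F, B6=T, B7=F
input #3 (m=3, t=4, w=1): events B1->F, B2->T, B4->F, B5->T, B6->T, B5->T, B6->T, B5->T, B6->T, B5->F, B7->T; covers B1=F, B2=T, B4=F, B5=T, B5=F, B6=T, B7=T
input #4 (m=3, t=2, w=2): events B1->F, B2->F, B3->F, B4->F, B5->T, B6->F, B5->T, B6->F, B5->T, B6->F, B5->F, B7->F; covers B1=F, B2=F, B3=F, B4=F, B5=T, B5=F, B6=F, B7=F
input #5 (m=2, t=2, w=1): events B1->F, B2->F, B3->F, B4->F, B5->T, B6->T, B5->T, B6->T, B5->T, B6->T, B5->F, B7->F; covers B1=F, B2=F, B3=F, B4=F, B5=T, B5=F, B6=T, B7=F
input #6 (m=2, t=4, w=2): events B1->F, B2->T, B4->F, B5->T, B6->F, B5->T, B6->F, B5->T, B6->F, B5->F, B7->F; covers B1=F, B2=T, B4=F, B5=T, B5=F, B6=F, B7=F
input #7 (m=2, t=4, w=1): events B1->F, B2->T, B4->F, B5->T, B6->T, B5->T, B6->T, B5->T, B6->T, B5->F, B7->F; covers B1=F, B2=T, B4=F, B5=T, B5=F, B6=T, B7=F
input #8 (m=0, t=2, w=2): events B1->F, B2->F, B3->F, B4->F, B5->T, B6->F, B5->T, B6->F, B5->T, B6->F, B5->F, B7->F; covers B1=F, B2=F, B3=F, B4=F, B5=T, B5=F, B6=F, B7=F
input #9 (m=0, t=3, w=0): events B1->T, B2->T, B4->F, B5->T, B6->T, B5->T, B6->T, B5->T, B6->T, B5->T, B6->T, B5->F, B7->F; covers B1=T, B2=T, B4=F, B5=T, B5=F, B6=T, B7=F
input #10 (m=0, t=3, w=3): events B1->F, B2->F, B3->T, B4->F, B5->T, B6->F, B5->T, B6->F, B5->F, B7->T; covers B1=F, B2=F, B3=T, B4=F, B5=T, B5=F, B6=F, B7=T
the full pool covers 13 outcomes: B1=T, B1=F, B2=T, B2=F, B3=T, B3=F, B4=F, B5=T, B5=F, B6=T, B6=F, B7=T, B7=F
size 1 is not enough: best union over all size-1 subsets is 8/13
size 2 is not enough: best union over all size-2 subsets is 12/13
at size 3, {1, 4, 10} reaches all 13 outcomes; every lexicographically earlier size-3 subset fails
Answer: 3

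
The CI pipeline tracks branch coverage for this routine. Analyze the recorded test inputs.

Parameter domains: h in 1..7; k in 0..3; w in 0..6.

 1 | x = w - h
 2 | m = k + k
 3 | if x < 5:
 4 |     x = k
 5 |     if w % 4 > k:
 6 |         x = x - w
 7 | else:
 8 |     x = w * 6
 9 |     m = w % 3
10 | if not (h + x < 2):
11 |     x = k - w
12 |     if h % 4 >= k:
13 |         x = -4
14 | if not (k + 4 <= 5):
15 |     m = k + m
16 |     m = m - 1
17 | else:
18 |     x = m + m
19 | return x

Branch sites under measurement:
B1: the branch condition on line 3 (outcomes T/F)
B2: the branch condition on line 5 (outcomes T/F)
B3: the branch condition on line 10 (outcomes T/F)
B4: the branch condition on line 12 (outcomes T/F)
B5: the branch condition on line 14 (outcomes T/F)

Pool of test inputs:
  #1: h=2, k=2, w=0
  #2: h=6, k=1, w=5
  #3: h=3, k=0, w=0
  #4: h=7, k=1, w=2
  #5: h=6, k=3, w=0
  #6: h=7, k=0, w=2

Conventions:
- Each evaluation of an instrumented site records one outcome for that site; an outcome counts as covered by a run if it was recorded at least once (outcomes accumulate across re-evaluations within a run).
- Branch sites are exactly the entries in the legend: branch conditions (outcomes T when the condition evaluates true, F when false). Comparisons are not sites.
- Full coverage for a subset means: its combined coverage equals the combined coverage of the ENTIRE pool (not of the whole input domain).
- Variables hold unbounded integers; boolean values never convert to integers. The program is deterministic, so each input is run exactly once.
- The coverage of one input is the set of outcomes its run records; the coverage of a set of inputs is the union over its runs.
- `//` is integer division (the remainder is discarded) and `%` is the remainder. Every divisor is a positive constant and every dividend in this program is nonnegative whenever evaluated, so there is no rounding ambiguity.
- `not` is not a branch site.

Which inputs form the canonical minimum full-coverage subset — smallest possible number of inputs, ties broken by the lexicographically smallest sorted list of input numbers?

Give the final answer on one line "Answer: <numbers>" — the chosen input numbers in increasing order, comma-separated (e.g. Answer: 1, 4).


input #1, h=2, k=2, w=0: events B1->T, B2->F, B3->T, B4->T, B5->T; outcomes B1=T, B2=F, B3=T, B4=T, B5=T
input #2, h=6, k=1, w=5: events B1->T, B2->F, B3->T, B4->T, B5->F; outcomes B1=T, B2=F, B3=T, B4=T, B5=F
input #3, h=3, k=0, w=0: events B1->T, B2->F, B3->T, B4->T, B5->F; outcomes B1=T, B2=F, B3=T, B4=T, B5=F
input #4, h=7, k=1, w=2: events B1->T, B2->T, B3->T, B4->T, B5->F; outcomes B1=T, B2=T, B3=T, B4=T, B5=F
input #5, h=6, k=3, w=0: events B1->T, B2->F, B3->T, B4->F, B5->T; outcomes B1=T, B2=F, B3=T, B4=F, B5=T
input #6, h=7, k=0, w=2: events B1->T, B2->T, B3->T, B4->T, B5->F; outcomes B1=T, B2=T, B3=T, B4=T, B5=F
together the pool reaches 8 outcomes: B1=T, B2=T, B2=F, B3=T, B4=T, B4=F, B5=T, B5=F
no size-1 subset reaches all 8 outcomes (best union: 5/8)
inputs {4, 5} (size 2) cover everything; no size-2 subset with a lexicographically smaller index list covers all 8
Answer: 4, 5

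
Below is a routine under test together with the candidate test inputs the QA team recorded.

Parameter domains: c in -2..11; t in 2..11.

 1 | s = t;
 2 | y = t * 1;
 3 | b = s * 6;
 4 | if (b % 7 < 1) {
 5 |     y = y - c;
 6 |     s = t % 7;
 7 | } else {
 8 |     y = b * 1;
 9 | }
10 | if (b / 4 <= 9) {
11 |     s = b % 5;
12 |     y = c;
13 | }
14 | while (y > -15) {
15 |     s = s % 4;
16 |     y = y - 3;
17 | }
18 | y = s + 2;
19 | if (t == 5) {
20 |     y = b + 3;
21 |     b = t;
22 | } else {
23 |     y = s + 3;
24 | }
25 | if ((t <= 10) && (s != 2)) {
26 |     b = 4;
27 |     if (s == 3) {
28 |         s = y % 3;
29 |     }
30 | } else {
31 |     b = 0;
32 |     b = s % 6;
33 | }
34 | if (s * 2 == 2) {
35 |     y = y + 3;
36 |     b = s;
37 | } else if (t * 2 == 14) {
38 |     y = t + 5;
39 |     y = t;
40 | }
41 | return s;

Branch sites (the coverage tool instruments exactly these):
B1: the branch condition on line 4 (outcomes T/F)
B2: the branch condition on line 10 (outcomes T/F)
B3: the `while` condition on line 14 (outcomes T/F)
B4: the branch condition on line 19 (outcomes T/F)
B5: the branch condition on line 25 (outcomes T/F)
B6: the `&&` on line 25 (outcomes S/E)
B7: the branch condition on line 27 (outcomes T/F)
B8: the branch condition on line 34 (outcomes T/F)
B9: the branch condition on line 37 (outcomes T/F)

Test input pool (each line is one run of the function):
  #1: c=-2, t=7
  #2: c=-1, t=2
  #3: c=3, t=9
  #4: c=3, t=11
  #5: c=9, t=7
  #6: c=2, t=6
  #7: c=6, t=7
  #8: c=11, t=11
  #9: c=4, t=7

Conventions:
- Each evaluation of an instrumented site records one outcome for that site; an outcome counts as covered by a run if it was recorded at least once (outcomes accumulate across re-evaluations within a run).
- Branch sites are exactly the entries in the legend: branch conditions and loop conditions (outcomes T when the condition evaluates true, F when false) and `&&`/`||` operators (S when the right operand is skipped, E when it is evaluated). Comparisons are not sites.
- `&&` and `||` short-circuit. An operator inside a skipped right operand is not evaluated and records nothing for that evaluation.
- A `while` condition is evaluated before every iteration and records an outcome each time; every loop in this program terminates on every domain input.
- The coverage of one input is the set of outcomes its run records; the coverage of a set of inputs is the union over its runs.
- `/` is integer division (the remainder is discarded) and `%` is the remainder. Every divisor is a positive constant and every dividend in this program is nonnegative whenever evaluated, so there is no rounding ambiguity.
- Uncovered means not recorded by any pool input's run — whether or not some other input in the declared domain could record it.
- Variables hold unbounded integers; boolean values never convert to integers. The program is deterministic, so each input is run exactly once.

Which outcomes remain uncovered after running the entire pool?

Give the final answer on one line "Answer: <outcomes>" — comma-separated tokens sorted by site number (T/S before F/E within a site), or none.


test 1 (c=-2, t=7) fires B1->T, B2->F, B3->T, B3->T, B3->T, B3->T, B3->T, B3->T, B3->T, B3->T, B3->F, B4->F, B6->E, B5->T, ...; hits B1=T, B2=F, B3=T, B3=F, B4=F, B5=T, B6=E, B7=F, B8=F, B9=T
test 2 (c=-1, t=2) fires B1->F, B2->T, B3->T, B3->T, B3->T, B3->T, B3->T, B3->F, B4->F, B6->E, B5->F, B8->F, B9->F; hits B1=F, B2=T, B3=T, B3=F, B4=F, B5=F, B6=E, B8=F, B9=F
test 3 (c=3, t=9) fires B1->F, B2->F, B3->T, B3->T, B3->T, B3->T, B3->T, B3->T, B3->T, B3->T, B3->T, B3->T, B3->T, B3->T, ...; hits B1=F, B2=F, B3=T, B3=F, B4=F, B5=T, B6=E, B7=F, B8=T
test 4 (c=3, t=11) fires B1->F, B2->F, B3->T, B3->T, B3->T, B3->T, B3->T, B3->T, B3->T, B3->T, B3->T, B3->T, B3->T, B3->T, ...; hits B1=F, B2=F, B3=T, B3=F, B4=F, B5=F, B6=S, B8=F, B9=F
test 5 (c=9, t=7) fires B1->T, B2->F, B3->T, B3->T, B3->T, B3->T, B3->T, B3->F, B4->F, B6->E, B5->T, B7->F, B8->F, B9->T; hits B1=T, B2=F, B3=T, B3=F, B4=F, B5=T, B6=E, B7=F, B8=F, B9=T
test 6 (c=2, t=6) fires B1->F, B2->T, B3->T, B3->T, B3->T, B3->T, B3->T, B3->T, B3->F, B4->F, B6->E, B5->T, B7->F, B8->T; hits B1=F, B2=T, B3=T, B3=F, B4=F, B5=T, B6=E, B7=F, B8=T
test 7 (c=6, t=7) fires B1->T, B2->F, B3->T, B3->T, B3->T, B3->T, B3->T, B3->T, B3->F, B4->F, B6->E, B5->T, B7->F, B8->F, ...; hits B1=T, B2=F, B3=T, B3=F, B4=F, B5=T, B6=E, B7=F, B8=F, B9=T
test 8 (c=11, t=11) fires B1->F, B2->F, B3->T, B3->T, B3->T, B3->T, B3->T, B3->T, B3->T, B3->T, B3->T, B3->T, B3->T, B3->T, ...; hits B1=F, B2=F, B3=T, B3=F, B4=F, B5=F, B6=S, B8=F, B9=F
test 9 (c=4, t=7) fires B1->T, B2->F, B3->T, B3->T, B3->T, B3->T, B3->T, B3->T, B3->F, B4->F, B6->E, B5->T, B7->F, B8->F, ...; hits B1=T, B2=F, B3=T, B3=F, B4=F, B5=T, B6=E, B7=F, B8=F, B9=T
union over the pool: B1=T, B1=F, B2=T, B2=F, B3=T, B3=F, B4=F, B5=T, B5=F, B6=S, B6=E, B7=F, B8=T, B8=F, B9=T, B9=F
uncovered (2 of 18): B4=T, B7=T
Answer: B4=T, B7=T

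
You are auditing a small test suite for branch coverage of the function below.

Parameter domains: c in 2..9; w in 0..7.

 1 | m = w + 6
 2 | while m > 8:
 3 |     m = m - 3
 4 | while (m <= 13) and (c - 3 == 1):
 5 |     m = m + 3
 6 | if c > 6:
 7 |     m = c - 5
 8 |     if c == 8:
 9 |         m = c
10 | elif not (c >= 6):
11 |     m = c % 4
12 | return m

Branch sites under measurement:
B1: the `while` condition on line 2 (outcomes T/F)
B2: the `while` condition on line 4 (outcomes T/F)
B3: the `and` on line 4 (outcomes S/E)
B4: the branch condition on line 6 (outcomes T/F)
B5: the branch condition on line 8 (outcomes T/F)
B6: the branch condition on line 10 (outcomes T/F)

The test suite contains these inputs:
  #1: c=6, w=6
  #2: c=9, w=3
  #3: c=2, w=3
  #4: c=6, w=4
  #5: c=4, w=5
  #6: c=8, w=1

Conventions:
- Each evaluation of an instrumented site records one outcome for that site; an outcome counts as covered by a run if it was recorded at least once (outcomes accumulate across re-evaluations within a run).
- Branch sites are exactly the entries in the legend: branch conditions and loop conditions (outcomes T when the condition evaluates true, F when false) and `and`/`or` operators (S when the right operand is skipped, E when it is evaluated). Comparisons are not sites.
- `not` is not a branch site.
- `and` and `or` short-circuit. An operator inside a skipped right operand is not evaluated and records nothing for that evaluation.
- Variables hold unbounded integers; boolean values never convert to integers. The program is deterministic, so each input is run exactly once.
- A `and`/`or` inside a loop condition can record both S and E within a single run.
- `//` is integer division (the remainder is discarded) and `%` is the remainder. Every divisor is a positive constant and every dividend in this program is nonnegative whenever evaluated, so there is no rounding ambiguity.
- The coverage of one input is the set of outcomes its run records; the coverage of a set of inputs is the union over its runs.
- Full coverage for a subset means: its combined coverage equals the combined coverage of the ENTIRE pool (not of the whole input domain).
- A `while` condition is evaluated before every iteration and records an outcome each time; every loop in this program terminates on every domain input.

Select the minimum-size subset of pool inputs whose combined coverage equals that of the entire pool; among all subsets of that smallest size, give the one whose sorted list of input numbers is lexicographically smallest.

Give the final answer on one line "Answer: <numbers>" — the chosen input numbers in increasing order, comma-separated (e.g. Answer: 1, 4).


run #1 (c=6, w=6) runs B1->T, B1->T, B1->F, B3->E, B2->F, B4->F, B6->F; records B1=T, B1=F, B2=F, B3=E, B4=F, B6=F
run #2 (c=9, w=3) runs B1->T, B1->F, B3->E, B2->F, B4->T, B5->F; records B1=T, B1=F, B2=F, B3=E, B4=T, B5=F
run #3 (c=2, w=3) runs B1->T, B1->F, B3->E, B2->F, B4->F, B6->T; records B1=T, B1=F, B2=F, B3=E, B4=F, B6=T
run #4 (c=6, w=4) runs B1->T, B1->F, B3->E, B2->F, B4->F, B6->F; records B1=T, B1=F, B2=F, B3=E, B4=F, B6=F
run #5 (c=4, w=5) runs B1->T, B1->F, B3->E, B2->T, B3->E, B2->T, B3->S, B2->F, B4->F, B6->T; records B1=T, B1=F, B2=T, B2=F, B3=S, B3=E, B4=F, B6=T
run #6 (c=8, w=1) runs B1->F, B3->E, B2->F, B4->T, B5->T; records B1=F, B2=F, B3=E, B4=T, B5=T
pool-wide coverage (12 outcomes): B1=T, B1=F, B2=T, B2=F, B3=S, B3=E, B4=T, B4=F, B5=T, B5=F, B6=T, B6=F
checked all size-1 subsets: none covers 12 outcomes (max 8/12)
checked all size-2 subsets: none covers 12 outcomes (max 10/12)
checked all size-3 subsets: none covers 12 outcomes (max 11/12)
inputs {1, 2, 5, 6} (size 4) cover everything; no size-4 subset with a lexicographically smaller index list covers all 12
Answer: 1, 2, 5, 6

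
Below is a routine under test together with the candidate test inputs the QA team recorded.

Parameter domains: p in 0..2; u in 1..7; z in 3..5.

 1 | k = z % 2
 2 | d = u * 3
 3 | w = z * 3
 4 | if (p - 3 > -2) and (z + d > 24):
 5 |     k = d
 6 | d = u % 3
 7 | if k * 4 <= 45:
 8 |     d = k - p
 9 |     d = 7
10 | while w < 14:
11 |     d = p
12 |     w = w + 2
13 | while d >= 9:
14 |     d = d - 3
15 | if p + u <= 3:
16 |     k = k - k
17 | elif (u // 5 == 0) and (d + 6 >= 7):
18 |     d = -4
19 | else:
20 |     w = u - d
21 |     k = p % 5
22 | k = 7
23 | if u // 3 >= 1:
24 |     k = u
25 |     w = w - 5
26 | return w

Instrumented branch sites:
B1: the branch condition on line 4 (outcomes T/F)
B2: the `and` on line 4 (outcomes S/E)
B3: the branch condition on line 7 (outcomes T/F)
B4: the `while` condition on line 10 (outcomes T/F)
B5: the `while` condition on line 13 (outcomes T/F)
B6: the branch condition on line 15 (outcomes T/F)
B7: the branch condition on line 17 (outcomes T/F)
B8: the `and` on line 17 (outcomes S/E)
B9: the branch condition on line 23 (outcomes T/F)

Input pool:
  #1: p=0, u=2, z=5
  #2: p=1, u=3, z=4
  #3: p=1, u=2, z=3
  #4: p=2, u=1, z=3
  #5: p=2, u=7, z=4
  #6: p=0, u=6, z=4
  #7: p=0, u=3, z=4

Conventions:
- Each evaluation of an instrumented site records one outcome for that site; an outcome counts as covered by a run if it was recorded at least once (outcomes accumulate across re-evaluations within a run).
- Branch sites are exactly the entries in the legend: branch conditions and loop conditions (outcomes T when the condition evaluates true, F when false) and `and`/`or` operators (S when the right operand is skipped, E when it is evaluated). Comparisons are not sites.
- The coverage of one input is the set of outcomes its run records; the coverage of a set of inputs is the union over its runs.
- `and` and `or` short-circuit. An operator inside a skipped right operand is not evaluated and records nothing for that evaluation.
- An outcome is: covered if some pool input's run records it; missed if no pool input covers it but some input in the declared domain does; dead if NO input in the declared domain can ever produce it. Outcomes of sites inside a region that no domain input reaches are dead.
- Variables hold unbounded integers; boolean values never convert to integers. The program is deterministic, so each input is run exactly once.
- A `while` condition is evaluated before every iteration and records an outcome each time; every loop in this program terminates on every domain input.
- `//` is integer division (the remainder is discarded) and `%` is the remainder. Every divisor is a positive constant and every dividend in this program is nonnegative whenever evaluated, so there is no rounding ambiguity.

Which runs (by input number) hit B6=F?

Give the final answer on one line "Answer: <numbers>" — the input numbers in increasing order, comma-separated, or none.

input #1 (p=0, u=2, z=5): misses B6=F
input #2 (p=1, u=3, z=4): covers B6=F
input #3 (p=1, u=2, z=3): misses B6=F
input #4 (p=2, u=1, z=3): misses B6=F
input #5 (p=2, u=7, z=4): covers B6=F
input #6 (p=0, u=6, z=4): covers B6=F
input #7 (p=0, u=3, z=4): misses B6=F

Answer: 2, 5, 6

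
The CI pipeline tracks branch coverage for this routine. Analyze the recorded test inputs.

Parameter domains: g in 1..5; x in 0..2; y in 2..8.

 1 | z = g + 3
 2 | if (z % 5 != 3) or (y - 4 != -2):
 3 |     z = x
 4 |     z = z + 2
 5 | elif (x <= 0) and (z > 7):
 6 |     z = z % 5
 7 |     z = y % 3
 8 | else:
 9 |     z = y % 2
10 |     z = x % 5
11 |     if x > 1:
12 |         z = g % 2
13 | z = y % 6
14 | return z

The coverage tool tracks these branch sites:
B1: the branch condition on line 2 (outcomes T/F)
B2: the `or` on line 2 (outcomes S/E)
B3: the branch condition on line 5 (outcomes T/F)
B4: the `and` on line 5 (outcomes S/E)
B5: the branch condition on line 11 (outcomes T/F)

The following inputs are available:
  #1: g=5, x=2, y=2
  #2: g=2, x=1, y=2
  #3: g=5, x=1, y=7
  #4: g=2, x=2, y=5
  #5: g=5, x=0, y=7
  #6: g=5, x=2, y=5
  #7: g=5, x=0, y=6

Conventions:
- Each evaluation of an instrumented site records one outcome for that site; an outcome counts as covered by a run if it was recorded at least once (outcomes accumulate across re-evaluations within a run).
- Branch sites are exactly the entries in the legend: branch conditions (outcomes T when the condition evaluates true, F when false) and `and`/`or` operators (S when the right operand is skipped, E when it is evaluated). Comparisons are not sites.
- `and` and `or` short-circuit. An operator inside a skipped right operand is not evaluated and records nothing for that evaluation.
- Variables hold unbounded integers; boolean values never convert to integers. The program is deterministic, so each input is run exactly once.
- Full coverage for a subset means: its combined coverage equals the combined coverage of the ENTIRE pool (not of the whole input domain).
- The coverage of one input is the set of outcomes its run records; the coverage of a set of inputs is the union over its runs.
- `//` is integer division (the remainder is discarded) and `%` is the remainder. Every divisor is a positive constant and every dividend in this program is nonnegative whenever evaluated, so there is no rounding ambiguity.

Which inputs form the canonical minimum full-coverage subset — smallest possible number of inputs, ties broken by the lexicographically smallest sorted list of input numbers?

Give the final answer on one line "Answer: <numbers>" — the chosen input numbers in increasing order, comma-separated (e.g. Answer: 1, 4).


run #1 (g=5, x=2, y=2) runs B2->E, B1->F, B4->S, B3->F, B5->T; records B1=F, B2=E, B3=F, B4=S, B5=T
run #2 (g=2, x=1, y=2) runs B2->S, B1->T; records B1=T, B2=S
run #3 (g=5, x=1, y=7) runs B2->E, B1->T; records B1=T, B2=E
run #4 (g=2, x=2, y=5) runs B2->S, B1->T; records B1=T, B2=S
run #5 (g=5, x=0, y=7) runs B2->E, B1->T; records B1=T, B2=E
run #6 (g=5, x=2, y=5) runs B2->E, B1->T; records B1=T, B2=E
run #7 (g=5, x=0, y=6) runs B2->E, B1->T; records B1=T, B2=E
together the pool reaches 7 outcomes: B1=T, B1=F, B2=S, B2=E, B3=F, B4=S, B5=T
size 1 is not enough: best union over all size-1 subsets is 5/7
size 2: inputs {1, 2} cover all 7 outcomes, and no lexicographically smaller subset of this size does
Answer: 1, 2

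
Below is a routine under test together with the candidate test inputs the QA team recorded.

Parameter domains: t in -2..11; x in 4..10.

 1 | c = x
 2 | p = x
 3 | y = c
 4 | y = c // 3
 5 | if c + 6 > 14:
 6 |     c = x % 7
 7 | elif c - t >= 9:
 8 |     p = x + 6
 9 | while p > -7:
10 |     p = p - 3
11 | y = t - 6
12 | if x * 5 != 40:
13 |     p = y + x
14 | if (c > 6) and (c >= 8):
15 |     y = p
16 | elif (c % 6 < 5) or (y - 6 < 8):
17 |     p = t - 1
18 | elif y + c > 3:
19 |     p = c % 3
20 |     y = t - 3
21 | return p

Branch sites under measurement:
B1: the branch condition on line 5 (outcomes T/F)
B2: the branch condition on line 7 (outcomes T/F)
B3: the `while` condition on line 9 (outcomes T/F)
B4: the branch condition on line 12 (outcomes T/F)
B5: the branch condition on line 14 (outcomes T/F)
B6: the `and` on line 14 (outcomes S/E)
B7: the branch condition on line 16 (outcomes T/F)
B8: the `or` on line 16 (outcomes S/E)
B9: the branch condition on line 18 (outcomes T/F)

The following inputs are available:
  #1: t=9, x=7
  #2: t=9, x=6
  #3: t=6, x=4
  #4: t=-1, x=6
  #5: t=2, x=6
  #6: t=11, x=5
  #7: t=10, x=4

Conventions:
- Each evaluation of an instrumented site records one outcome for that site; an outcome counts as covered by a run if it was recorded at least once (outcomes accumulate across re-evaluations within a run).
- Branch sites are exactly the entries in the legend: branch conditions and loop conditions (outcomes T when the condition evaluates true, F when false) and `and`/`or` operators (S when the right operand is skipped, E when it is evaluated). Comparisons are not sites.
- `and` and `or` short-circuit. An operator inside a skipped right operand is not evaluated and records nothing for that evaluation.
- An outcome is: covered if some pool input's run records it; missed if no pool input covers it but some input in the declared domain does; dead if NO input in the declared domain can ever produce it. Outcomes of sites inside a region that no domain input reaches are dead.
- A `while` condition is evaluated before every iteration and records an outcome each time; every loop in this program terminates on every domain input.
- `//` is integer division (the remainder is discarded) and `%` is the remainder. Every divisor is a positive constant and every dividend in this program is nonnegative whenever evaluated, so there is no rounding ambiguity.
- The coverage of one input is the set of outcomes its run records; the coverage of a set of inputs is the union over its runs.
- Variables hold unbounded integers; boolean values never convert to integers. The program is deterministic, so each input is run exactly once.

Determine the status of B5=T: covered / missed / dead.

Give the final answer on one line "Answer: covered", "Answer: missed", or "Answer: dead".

no pool input records B5=T
but domain input (t=-2, x=8) does record it -> reachable, so missed

Answer: missed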